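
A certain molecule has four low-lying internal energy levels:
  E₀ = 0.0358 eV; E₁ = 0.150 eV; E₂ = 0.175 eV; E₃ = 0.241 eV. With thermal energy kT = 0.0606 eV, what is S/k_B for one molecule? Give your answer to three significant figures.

0.743

Eᵢ/kT = 0.59076, 2.4752, 2.8878, 3.9769.
Z = Σ e^(−Eᵢ/kT) = e^(−0.59076) + e^(−2.4752) + e^(−2.8878) + e^(−3.9769) = 0.55391 + 0.084146 + 0.055699 + 0.018744 = 0.71250.
⟨E⟩ = Σ EᵢPᵢ = 0.065567 eV.
S/k_B = ln Z + ⟨E⟩/kT = ln(0.71250) + 0.065567/0.0606 = -0.33898 + 1.0820 = 0.743.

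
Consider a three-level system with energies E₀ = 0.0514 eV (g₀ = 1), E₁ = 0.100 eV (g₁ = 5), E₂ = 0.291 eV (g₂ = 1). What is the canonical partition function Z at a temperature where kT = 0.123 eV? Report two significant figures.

Eᵢ/kT = 0.4179, 0.8130, 2.366.
Z = Σ gᵢe^(−Eᵢ/kT) = 1·e^(−0.4179) + 5·e^(−0.8130) + 1·e^(−2.366) = 0.6584 + 2.218 + 0.09386 = 2.970.

Z = 3.0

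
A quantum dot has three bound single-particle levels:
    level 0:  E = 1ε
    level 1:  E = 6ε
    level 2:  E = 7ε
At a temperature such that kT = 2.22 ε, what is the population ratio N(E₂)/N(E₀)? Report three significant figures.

0.0670

n₂/n₀ = exp[−(E₂−E₀)/kT] = exp(−(6ε)/(2.22ε)) = exp(-2.7027) = 0.0670.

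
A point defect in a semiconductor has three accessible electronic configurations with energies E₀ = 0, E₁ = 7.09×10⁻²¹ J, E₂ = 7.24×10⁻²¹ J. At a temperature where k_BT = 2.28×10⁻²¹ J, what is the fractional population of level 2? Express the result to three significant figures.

0.0385

Eᵢ/kT = 0, 3.1096, 3.1754.
Z = Σ e^(−Eᵢ/kT) = e^(−0) + e^(−3.1096) + e^(−3.1754) = 1.0000 + 0.044619 + 0.041777 = 1.0864.
P₂ = e^(−E₂/kT) / Z = 0.041777/1.0864 = 0.0385.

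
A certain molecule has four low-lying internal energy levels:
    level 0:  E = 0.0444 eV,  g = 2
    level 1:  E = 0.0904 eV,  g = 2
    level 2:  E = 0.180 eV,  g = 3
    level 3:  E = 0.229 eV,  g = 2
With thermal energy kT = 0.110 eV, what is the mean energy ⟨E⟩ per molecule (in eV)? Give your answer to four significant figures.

0.09875 eV

Eᵢ/kT = 0.403636, 0.821818, 1.63636, 2.08182.
Z = Σ gᵢe^(−Eᵢ/kT) = 2·e^(−0.403636) + 2·e^(−0.821818) + 3·e^(−1.63636) + 2·e^(−2.08182) = 1.33577 + 0.879263 + 0.584062 + 0.249406 = 3.04850.
⟨E⟩ = Σ Eᵢ gᵢe^(−Eᵢ/kT) / Z = (0.0444·1.33577 + 0.0904·0.879263 + 0.180·0.584062 + 0.229·0.249406) / 3.04850 = 0.09875 eV.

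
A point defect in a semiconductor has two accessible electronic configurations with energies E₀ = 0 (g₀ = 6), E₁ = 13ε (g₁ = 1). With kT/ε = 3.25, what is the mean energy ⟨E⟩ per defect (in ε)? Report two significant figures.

Eᵢ/kT = 0, 4.000.
Z = Σ gᵢe^(−Eᵢ/kT) = 6·e^(−0) + 1·e^(−4.000) = 6.000 + 0.01832 = 6.018.
⟨E⟩ = Σ Eᵢ gᵢe^(−Eᵢ/kT) / Z = (0·6.000 + 13·0.01832) / 6.018 = 0.040 ε.

0.040 ε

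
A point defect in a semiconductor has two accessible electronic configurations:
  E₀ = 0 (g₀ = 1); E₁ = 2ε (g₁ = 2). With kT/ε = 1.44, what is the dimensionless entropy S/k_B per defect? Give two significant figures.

0.87

Eᵢ/kT = 0, 1.389.
Z = Σ gᵢe^(−Eᵢ/kT) = 1·e^(−0) + 2·e^(−1.389) = 1.000 + 0.4986 = 1.499.
⟨E⟩ = Σ EᵢPᵢ = 0.6652 ε.
S/k_B = ln Z + ⟨E⟩/kT = ln(1.499) + 0.6652/1.44 = 0.4048 + 0.4619 = 0.87.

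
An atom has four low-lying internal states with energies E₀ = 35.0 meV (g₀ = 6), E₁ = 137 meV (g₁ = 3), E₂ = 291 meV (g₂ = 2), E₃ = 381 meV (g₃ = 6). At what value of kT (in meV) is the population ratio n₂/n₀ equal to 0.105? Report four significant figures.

221.6 meV

n₂/n₀ = (g₂/g₀) exp[−(E₂−E₀)/kT] = 0.105.
⇒ (E₂−E₀)/kT = ln((2/6)/0.105) = ln(3.17460) = 1.15518.
kT = 256.0 meV / 1.15518 = 221.6 meV.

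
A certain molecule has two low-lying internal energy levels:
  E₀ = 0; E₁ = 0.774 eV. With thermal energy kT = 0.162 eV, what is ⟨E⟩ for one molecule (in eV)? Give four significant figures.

Eᵢ/kT = 0, 4.77778.
Z = Σ e^(−Eᵢ/kT) = e^(−0) + e^(−4.77778) = 1.00000 + 0.00841466 = 1.00841.
⟨E⟩ = Σ Eᵢ e^(−Eᵢ/kT) / Z = (0·1.00000 + 0.774·0.00841466) / 1.00841 = 0.006459 eV.

0.006459 eV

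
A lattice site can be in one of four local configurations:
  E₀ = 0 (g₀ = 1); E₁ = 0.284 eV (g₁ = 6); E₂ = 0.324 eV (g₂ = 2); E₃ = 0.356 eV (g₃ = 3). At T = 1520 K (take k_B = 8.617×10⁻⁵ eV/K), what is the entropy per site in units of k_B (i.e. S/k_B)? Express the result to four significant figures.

1.909

k_BT = 8.617×10⁻⁵ × 1520 K = 0.130978 eV.
Eᵢ/kT = 0, 2.16830, 2.47370, 2.71801.
Z = Σ gᵢe^(−Eᵢ/kT) = 1·e^(−0) + 6·e^(−2.16830) + 2·e^(−2.47370) + 3·e^(−2.71801) = 1.00000 + 0.686231 + 0.168545 + 0.198018 = 2.05279.
⟨E⟩ = Σ EᵢPᵢ = 0.155882 eV.
S/k_B = ln Z + ⟨E⟩/kT = ln(2.05279) + 0.155882/0.130978 = 0.719200 + 1.19014 = 1.909.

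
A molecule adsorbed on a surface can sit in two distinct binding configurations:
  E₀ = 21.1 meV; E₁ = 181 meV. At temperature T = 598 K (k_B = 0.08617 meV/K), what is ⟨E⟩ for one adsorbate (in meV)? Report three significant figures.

28.0 meV

k_BT = 0.08617 × 598 K = 51.530 meV.
Eᵢ/kT = 0.40947, 3.5125.
Z = Σ e^(−Eᵢ/kT) = e^(−0.40947) + e^(−3.5125) = 0.66400 + 0.029822 = 0.69382.
⟨E⟩ = Σ Eᵢ e^(−Eᵢ/kT) / Z = (21.1·0.66400 + 181·0.029822) / 0.69382 = 28.0 meV.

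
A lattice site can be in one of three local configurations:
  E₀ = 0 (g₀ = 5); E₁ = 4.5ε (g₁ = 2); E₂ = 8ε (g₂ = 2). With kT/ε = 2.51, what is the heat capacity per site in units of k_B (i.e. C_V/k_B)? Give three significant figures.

Eᵢ/kT = 0, 1.7928, 3.1873.
Z = Σ gᵢe^(−Eᵢ/kT) = 5·e^(−0) + 2·e^(−1.7928) + 2·e^(−3.1873) = 5.0000 + 0.33299 + 0.082566 = 5.4156.
⟨E⟩ = 0.39866 ε, ⟨E²⟩ = 2.2209 ε².
C_V/k_B = (⟨E²⟩ − ⟨E⟩²)/(kT)² = (2.2209 − 0.15893)/6.3001 = 0.327.

0.327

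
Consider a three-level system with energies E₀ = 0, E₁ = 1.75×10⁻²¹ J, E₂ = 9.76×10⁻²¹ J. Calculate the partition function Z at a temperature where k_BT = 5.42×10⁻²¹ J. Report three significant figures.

Eᵢ/kT = 0, 0.32288, 1.8007.
Z = Σ e^(−Eᵢ/kT) = e^(−0) + e^(−0.32288) + e^(−1.8007) = 1.0000 + 0.72406 + 0.16518 = 1.8892.

Z = 1.89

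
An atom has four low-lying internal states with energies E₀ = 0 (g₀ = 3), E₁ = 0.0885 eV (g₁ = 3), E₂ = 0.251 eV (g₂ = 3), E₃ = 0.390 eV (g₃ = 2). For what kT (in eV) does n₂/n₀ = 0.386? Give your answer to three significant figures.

n₂/n₀ = (g₂/g₀) exp[−(E₂−E₀)/kT] = 0.386.
⇒ (E₂−E₀)/kT = ln((3/3)/0.386) = ln(2.5907) = 0.95193.
kT = 0.251 eV / 0.95193 = 0.264 eV.

0.264 eV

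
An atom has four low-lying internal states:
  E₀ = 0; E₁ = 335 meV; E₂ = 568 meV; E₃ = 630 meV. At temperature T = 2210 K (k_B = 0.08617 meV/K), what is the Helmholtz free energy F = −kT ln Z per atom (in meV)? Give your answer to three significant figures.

-43.9 meV

k_BT = 0.08617 × 2210 K = 190.44 meV.
Eᵢ/kT = 0, 1.7591, 2.9826, 3.3081.
Z = Σ e^(−Eᵢ/kT) = e^(−0) + e^(−1.7591) + e^(−2.9826) + e^(−3.3081) = 1.0000 + 0.17220 + 0.050661 + 0.036586 = 1.2594.
F = −kT ln Z = −190.44 × ln(1.2594) = −190.44 × 0.23064 = -43.9 meV.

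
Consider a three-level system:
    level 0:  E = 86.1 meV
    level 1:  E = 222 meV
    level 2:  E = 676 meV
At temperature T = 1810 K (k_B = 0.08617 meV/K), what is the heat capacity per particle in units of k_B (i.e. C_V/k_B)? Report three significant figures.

0.349

k_BT = 0.08617 × 1810 K = 155.97 meV.
Eᵢ/kT = 0.55203, 1.4234, 4.3342.
Z = Σ e^(−Eᵢ/kT) = e^(−0.55203) + e^(−1.4234) + e^(−4.3342) = 0.57578 + 0.24089 + 0.013112 = 0.82978.
⟨E⟩ = 134.87 meV, ⟨E²⟩ = 26672 meV².
C_V/k_B = (⟨E²⟩ − ⟨E⟩²)/(kT)² = (26672 − 18190)/24327 = 0.349.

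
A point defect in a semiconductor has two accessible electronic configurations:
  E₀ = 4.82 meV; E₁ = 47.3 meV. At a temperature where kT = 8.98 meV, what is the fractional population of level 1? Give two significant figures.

0.0087

Eᵢ/kT = 0.5367, 5.267.
Z = Σ e^(−Eᵢ/kT) = e^(−0.5367) + e^(−5.267) = 0.5847 + 0.005159 = 0.5899.
P₁ = e^(−E₁/kT) / Z = 0.005159/0.5899 = 0.0087.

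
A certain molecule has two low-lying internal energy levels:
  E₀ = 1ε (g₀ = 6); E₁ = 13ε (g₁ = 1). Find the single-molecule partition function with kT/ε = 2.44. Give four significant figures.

Z = 3.987

Eᵢ/kT = 0.409836, 5.32787.
Z = Σ gᵢe^(−Eᵢ/kT) = 6·e^(−0.409836) + 1·e^(−5.32787) = 3.98255 + 0.00485440 = 3.98740.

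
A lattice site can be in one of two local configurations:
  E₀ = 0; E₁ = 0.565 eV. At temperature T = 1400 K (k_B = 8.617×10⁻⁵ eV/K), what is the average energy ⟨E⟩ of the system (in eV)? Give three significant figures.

0.00518 eV

k_BT = 8.617×10⁻⁵ × 1400 K = 0.12064 eV.
Eᵢ/kT = 0, 4.6834.
Z = Σ e^(−Eᵢ/kT) = e^(−0) + e^(−4.6834) = 1.0000 + 0.0092475 = 1.0092.
⟨E⟩ = Σ Eᵢ e^(−Eᵢ/kT) / Z = (0·1.0000 + 0.565·0.0092475) / 1.0092 = 0.00518 eV.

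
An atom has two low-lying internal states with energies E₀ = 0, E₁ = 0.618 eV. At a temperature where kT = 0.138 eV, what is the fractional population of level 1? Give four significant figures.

Eᵢ/kT = 0, 4.47826.
Z = Σ e^(−Eᵢ/kT) = e^(−0) + e^(−4.47826) = 1.00000 + 0.0113532 = 1.01135.
P₁ = e^(−E₁/kT) / Z = 0.0113532/1.01135 = 0.01123.

0.01123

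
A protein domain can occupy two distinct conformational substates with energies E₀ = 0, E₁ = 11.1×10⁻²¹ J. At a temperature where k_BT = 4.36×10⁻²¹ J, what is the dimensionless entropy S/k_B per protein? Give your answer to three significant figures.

0.261

Eᵢ/kT = 0, 2.5459.
Z = Σ e^(−Eᵢ/kT) = e^(−0) + e^(−2.5459) = 1.0000 + 0.078402 = 1.0784.
⟨E⟩ = Σ EᵢPᵢ = 0.80699 ×10⁻²¹ J.
S/k_B = ln Z + ⟨E⟩/kT = ln(1.0784) + 0.80699/4.36 = 0.075478 + 0.18509 = 0.261.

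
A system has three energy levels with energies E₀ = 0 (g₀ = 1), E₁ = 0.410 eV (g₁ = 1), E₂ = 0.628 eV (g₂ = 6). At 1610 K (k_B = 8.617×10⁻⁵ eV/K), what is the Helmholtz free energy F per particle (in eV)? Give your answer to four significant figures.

k_BT = 8.617×10⁻⁵ × 1610 K = 0.138734 eV.
Eᵢ/kT = 0, 2.95530, 4.52665.
Z = Σ gᵢe^(−Eᵢ/kT) = 1·e^(−0) + 1·e^(−2.95530) + 6·e^(−4.52665) = 1.00000 + 0.0520630 + 0.0649011 = 1.11696.
F = −kT ln Z = −0.138734 × ln(1.11696) = −0.138734 × 0.110611 = -0.01535 eV.

-0.01535 eV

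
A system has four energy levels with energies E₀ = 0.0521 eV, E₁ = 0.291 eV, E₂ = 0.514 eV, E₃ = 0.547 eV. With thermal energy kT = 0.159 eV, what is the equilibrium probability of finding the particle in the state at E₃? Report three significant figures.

Eᵢ/kT = 0.32767, 1.8302, 3.2327, 3.4403.
Z = Σ e^(−Eᵢ/kT) = e^(−0.32767) + e^(−1.8302) + e^(−3.2327) + e^(−3.4403) = 0.72060 + 0.16038 + 0.039451 + 0.032055 = 0.95249.
P₃ = e^(−E₃/kT) / Z = 0.032055/0.95249 = 0.0337.

0.0337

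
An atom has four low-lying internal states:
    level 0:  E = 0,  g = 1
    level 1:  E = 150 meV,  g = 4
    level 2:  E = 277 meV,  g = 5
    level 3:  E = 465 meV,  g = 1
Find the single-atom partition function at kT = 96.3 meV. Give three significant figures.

Eᵢ/kT = 0, 1.5576, 2.8764, 4.8287.
Z = Σ gᵢe^(−Eᵢ/kT) = 1·e^(−0) + 4·e^(−1.5576) + 5·e^(−2.8764) + 1·e^(−4.8287) = 1.0000 + 0.84256 + 0.28169 + 0.0079969 = 2.1322.

Z = 2.13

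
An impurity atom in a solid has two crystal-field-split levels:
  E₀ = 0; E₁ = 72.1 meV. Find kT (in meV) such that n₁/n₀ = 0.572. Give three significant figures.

n₁/n₀ = exp[−(E₁−E₀)/kT] = 0.572.
⇒ (E₁−E₀)/kT = ln(1/0.572) = ln(1.7483) = 0.55864.
kT = 72.1 meV / 0.55864 = 129 meV.

129 meV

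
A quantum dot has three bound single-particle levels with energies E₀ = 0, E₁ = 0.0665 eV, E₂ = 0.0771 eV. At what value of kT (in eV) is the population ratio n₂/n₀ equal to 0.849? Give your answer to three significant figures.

n₂/n₀ = exp[−(E₂−E₀)/kT] = 0.849.
⇒ (E₂−E₀)/kT = ln(1/0.849) = ln(1.1779) = 0.16373.
kT = 0.0771 eV / 0.16373 = 0.471 eV.

0.471 eV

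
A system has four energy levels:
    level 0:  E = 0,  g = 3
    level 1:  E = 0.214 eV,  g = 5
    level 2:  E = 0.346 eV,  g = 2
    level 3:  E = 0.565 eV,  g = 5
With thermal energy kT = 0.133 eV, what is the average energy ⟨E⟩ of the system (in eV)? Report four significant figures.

0.07246 eV

Eᵢ/kT = 0, 1.60902, 2.60150, 4.24812.
Z = Σ gᵢe^(−Eᵢ/kT) = 3·e^(−0) + 5·e^(−1.60902) + 2·e^(−2.60150) + 5·e^(−4.24812) = 3.00000 + 1.00042 + 0.148325 + 0.0714554 = 4.22020.
⟨E⟩ = Σ Eᵢ gᵢe^(−Eᵢ/kT) / Z = (0·3.00000 + 0.214·1.00042 + 0.346·0.148325 + 0.565·0.0714554) / 4.22020 = 0.07246 eV.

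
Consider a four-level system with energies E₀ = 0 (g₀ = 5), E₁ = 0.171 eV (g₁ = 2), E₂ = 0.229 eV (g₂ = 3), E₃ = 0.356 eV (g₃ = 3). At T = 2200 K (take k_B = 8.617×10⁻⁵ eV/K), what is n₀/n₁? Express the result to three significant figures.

k_BT = 8.617×10⁻⁵ × 2200 K = 0.18957 eV.
n₀/n₁ = (g₀/g₁) exp[−(E₀−E₁)/kT] = (5/2) × exp(−(-0.171 eV)/(0.18957 eV)) = (5/2) × exp(0.90204) = 6.16.

6.16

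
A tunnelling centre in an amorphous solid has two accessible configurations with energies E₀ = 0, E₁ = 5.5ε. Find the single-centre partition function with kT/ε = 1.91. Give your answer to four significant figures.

Eᵢ/kT = 0, 2.87958.
Z = Σ e^(−Eᵢ/kT) = e^(−0) + e^(−2.87958) = 1.00000 + 0.0561583 = 1.05616.

Z = 1.056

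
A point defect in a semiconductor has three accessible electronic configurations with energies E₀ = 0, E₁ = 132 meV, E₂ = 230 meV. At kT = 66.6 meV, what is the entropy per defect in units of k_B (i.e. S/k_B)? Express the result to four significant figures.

0.4835

Eᵢ/kT = 0, 1.98198, 3.45345.
Z = Σ e^(−Eᵢ/kT) = e^(−0) + e^(−1.98198) + e^(−3.45345) = 1.00000 + 0.137796 + 0.0316363 = 1.16943.
⟨E⟩ = Σ EᵢPᵢ = 21.7759 meV.
S/k_B = ln Z + ⟨E⟩/kT = ln(1.16943) + 21.7759/66.6 = 0.156516 + 0.326965 = 0.4835.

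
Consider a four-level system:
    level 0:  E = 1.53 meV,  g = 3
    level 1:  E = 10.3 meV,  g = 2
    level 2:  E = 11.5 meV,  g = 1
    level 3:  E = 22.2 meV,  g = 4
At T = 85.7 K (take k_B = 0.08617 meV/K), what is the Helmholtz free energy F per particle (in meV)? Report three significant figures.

k_BT = 0.08617 × 85.7 K = 7.3848 meV.
Eᵢ/kT = 0.20718, 1.3948, 1.5573, 3.0062.
Z = Σ gᵢe^(−Eᵢ/kT) = 3·e^(−0.20718) + 2·e^(−1.3948) + 1·e^(−1.5573) + 4·e^(−3.0062) = 2.4386 + 0.49577 + 0.21070 + 0.19792 = 3.3430.
F = −kT ln Z = −7.3848 × ln(3.3430) = −7.3848 × 1.2069 = -8.91 meV.

-8.91 meV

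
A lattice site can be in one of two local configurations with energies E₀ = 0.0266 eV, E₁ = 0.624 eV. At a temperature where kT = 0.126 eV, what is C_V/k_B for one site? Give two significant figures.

Eᵢ/kT = 0.2111, 4.952.
Z = Σ e^(−Eᵢ/kT) = e^(−0.2111) + e^(−4.952) = 0.8097 + 0.007069 = 0.8168.
⟨E⟩ = 0.03177 eV, ⟨E²⟩ = 0.004071 eV².
C_V/k_B = (⟨E²⟩ − ⟨E⟩²)/(kT)² = (0.004071 − 0.001009)/0.01588 = 0.19.

0.19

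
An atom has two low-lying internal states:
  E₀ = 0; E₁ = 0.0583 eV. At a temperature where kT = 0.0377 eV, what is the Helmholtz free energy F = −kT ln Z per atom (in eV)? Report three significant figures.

-0.00728 eV

Eᵢ/kT = 0, 1.5464.
Z = Σ e^(−Eᵢ/kT) = e^(−0) + e^(−1.5464) = 1.0000 + 0.21301 = 1.2130.
F = −kT ln Z = −0.0377 × ln(1.2130) = −0.0377 × 0.19310 = -0.00728 eV.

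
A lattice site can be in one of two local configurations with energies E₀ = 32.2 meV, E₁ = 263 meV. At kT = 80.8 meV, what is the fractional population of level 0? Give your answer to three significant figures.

Eᵢ/kT = 0.39851, 3.2550.
Z = Σ e^(−Eᵢ/kT) = e^(−0.39851) + e^(−3.2550) = 0.67132 + 0.038581 = 0.70990.
P₀ = e^(−E₀/kT) / Z = 0.67132/0.70990 = 0.946.

0.946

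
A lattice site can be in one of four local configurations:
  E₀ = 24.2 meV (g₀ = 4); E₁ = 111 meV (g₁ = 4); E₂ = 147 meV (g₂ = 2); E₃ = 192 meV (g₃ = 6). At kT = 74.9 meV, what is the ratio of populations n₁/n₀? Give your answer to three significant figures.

n₁/n₀ = (g₁/g₀) exp[−(E₁−E₀)/kT] = (4/4) × exp(−(86.8 meV)/(74.9 meV)) = (4/4) × exp(-1.1589) = 0.314.

0.314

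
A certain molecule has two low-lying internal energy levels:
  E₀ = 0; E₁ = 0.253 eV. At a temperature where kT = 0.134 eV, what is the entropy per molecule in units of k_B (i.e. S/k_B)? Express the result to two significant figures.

Eᵢ/kT = 0, 1.888.
Z = Σ e^(−Eᵢ/kT) = e^(−0) + e^(−1.888) = 1.000 + 0.1514 = 1.151.
⟨E⟩ = Σ EᵢPᵢ = 0.03328 eV.
S/k_B = ln Z + ⟨E⟩/kT = ln(1.151) + 0.03328/0.134 = 0.1406 + 0.2484 = 0.39.

0.39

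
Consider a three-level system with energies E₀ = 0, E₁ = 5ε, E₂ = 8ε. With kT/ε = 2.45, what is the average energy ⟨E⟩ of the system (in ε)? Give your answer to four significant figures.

Eᵢ/kT = 0, 2.04082, 3.26531.
Z = Σ e^(−Eᵢ/kT) = e^(−0) + e^(−2.04082) + e^(−3.26531) = 1.00000 + 0.129922 + 0.0381851 = 1.16811.
⟨E⟩ = Σ Eᵢ e^(−Eᵢ/kT) / Z = (0·1.00000 + 5·0.129922 + 8·0.0381851) / 1.16811 = 0.8176 ε.

0.8176 ε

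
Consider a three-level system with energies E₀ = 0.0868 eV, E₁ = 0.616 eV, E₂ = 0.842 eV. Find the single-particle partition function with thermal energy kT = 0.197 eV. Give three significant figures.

Eᵢ/kT = 0.44061, 3.1269, 4.2741.
Z = Σ e^(−Eᵢ/kT) = e^(−0.44061) + e^(−3.1269) + e^(−4.2741) = 0.64364 + 0.043854 + 0.013925 = 0.70142.

Z = 0.701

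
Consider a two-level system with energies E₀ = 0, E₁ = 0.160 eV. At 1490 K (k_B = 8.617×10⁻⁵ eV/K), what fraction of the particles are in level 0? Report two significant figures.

k_BT = 8.617×10⁻⁵ × 1490 K = 0.1284 eV.
Eᵢ/kT = 0, 1.246.
Z = Σ e^(−Eᵢ/kT) = e^(−0) + e^(−1.246) = 1.000 + 0.2877 = 1.288.
P₀ = e^(−E₀/kT) / Z = 1.000/1.288 = 0.78.

0.78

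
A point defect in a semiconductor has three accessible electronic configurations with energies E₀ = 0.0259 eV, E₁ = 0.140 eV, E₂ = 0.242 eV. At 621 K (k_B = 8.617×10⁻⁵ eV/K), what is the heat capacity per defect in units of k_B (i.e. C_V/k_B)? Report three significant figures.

k_BT = 8.617×10⁻⁵ × 621 K = 0.053512 eV.
Eᵢ/kT = 0.48400, 2.6162, 4.5224.
Z = Σ e^(−Eᵢ/kT) = e^(−0.48400) + e^(−2.6162) + e^(−4.5224) = 0.61631 + 0.073080 + 0.010863 = 0.70025.
⟨E⟩ = 0.041160 eV, ⟨E²⟩ = 0.0035444 eV².
C_V/k_B = (⟨E²⟩ − ⟨E⟩²)/(kT)² = (0.0035444 − 0.0016941)/0.0028635 = 0.646.

0.646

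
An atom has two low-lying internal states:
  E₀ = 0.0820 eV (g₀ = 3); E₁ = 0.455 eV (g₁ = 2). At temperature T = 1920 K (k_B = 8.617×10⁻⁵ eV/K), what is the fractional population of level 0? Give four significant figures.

k_BT = 8.617×10⁻⁵ × 1920 K = 0.165446 eV.
Eᵢ/kT = 0.495630, 2.75014.
Z = Σ gᵢe^(−Eᵢ/kT) = 3·e^(−0.495630) + 2·e^(−2.75014) = 1.82756 + 0.127838 = 1.95540.
P₀ = g₀ e^(−E₀/kT) / Z = 1.82756/1.95540 = 0.9346.

0.9346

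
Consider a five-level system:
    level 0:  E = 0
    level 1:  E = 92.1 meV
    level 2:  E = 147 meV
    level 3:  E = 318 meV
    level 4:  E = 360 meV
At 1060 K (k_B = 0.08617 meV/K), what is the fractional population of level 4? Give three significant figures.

k_BT = 0.08617 × 1060 K = 91.340 meV.
Eᵢ/kT = 0, 1.0083, 1.6094, 3.4815, 3.9413.
Z = Σ e^(−Eᵢ/kT) = e^(−0) + e^(−1.0083) + e^(−1.6094) + e^(−3.4815) + e^(−3.9413) = 1.0000 + 0.36484 + 0.20001 + 0.030761 + 0.019423 = 1.6150.
P₄ = e^(−E₄/kT) / Z = 0.019423/1.6150 = 0.0120.

0.0120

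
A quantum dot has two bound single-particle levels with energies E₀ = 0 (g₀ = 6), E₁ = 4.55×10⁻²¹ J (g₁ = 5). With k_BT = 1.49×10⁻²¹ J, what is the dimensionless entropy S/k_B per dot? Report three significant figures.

1.95

Eᵢ/kT = 0, 3.0537.
Z = Σ gᵢe^(−Eᵢ/kT) = 6·e^(−0) + 5·e^(−3.0537) = 6.0000 + 0.23592 = 6.2359.
⟨E⟩ = Σ EᵢPᵢ = 0.17214 ×10⁻²¹ J.
S/k_B = ln Z + ⟨E⟩/kT = ln(6.2359) + 0.17214/1.49 = 1.8303 + 0.11553 = 1.95.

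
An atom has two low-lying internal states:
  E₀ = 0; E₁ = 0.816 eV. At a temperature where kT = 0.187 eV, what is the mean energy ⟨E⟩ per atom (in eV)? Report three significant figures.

Eᵢ/kT = 0, 4.3636.
Z = Σ e^(−Eᵢ/kT) = e^(−0) + e^(−4.3636) = 1.0000 + 0.012732 = 1.0127.
⟨E⟩ = Σ Eᵢ e^(−Eᵢ/kT) / Z = (0·1.0000 + 0.816·0.012732) / 1.0127 = 0.0103 eV.

0.0103 eV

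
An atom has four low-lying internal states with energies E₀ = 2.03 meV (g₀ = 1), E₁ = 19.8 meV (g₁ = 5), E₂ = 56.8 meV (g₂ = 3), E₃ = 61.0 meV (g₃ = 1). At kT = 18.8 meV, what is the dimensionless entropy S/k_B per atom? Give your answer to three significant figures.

Eᵢ/kT = 0.10798, 1.0532, 3.0213, 3.2447.
Z = Σ gᵢe^(−Eᵢ/kT) = 1·e^(−0.10798) + 5·e^(−1.0532) + 3·e^(−3.0213) + 1·e^(−3.2447) = 0.89765 + 1.7441 + 0.14621 + 0.038980 = 2.8269.
⟨E⟩ = Σ EᵢPᵢ = 16.639 meV.
S/k_B = ln Z + ⟨E⟩/kT = ln(2.8269) + 16.639/18.8 = 1.0392 + 0.88505 = 1.92.

1.92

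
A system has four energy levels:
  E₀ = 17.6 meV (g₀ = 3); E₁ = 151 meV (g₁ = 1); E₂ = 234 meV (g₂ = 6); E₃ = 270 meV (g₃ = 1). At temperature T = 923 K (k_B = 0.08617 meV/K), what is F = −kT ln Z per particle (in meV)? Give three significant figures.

-84.8 meV

k_BT = 0.08617 × 923 K = 79.535 meV.
Eᵢ/kT = 0.22129, 1.8985, 2.9421, 3.3947.
Z = Σ gᵢe^(−Eᵢ/kT) = 3·e^(−0.22129) + 1·e^(−1.8985) + 6·e^(−2.9421) + 1·e^(−3.3947) = 2.4045 + 0.14979 + 0.31653 + 0.033551 = 2.9044.
F = −kT ln Z = −79.535 × ln(2.9044) = −79.535 × 1.0662 = -84.8 meV.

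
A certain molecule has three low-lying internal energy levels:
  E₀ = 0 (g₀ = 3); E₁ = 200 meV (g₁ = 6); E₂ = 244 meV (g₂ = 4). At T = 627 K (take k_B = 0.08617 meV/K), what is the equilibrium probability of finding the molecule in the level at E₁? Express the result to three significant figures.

k_BT = 0.08617 × 627 K = 54.029 meV.
Eᵢ/kT = 0, 3.7017, 4.5161.
Z = Σ gᵢe^(−Eᵢ/kT) = 3·e^(−0) + 6·e^(−3.7017) + 4·e^(−4.5161) = 3.0000 + 0.14809 + 0.043726 = 3.1918.
P₁ = g₁ e^(−E₁/kT) / Z = 0.14809/3.1918 = 0.0464.

0.0464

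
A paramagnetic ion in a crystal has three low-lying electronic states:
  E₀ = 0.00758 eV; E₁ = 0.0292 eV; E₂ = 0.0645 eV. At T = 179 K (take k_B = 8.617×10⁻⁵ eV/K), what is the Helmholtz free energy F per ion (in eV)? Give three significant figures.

0.00388 eV

k_BT = 8.617×10⁻⁵ × 179 K = 0.015424 eV.
Eᵢ/kT = 0.49144, 1.8932, 4.1818.
Z = Σ e^(−Eᵢ/kT) = e^(−0.49144) + e^(−1.8932) + e^(−4.1818) = 0.61174 + 0.15059 + 0.015271 = 0.77760.
F = −kT ln Z = −0.015424 × ln(0.77760) = −0.015424 × -0.25154 = 0.00388 eV.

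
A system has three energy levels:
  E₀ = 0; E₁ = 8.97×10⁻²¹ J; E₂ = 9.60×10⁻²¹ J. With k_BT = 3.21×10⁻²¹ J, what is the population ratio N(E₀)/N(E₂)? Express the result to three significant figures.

19.9

n₀/n₂ = exp[−(E₀−E₂)/kT] = exp(−(-9.60 ×10⁻²¹ J)/(3.21 ×10⁻²¹ J)) = exp(2.9907) = 19.9.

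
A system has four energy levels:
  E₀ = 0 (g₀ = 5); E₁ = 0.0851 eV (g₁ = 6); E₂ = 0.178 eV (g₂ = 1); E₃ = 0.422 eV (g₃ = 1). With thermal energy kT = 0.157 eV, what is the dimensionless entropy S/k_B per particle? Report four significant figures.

Eᵢ/kT = 0, 0.542038, 1.13376, 2.68790.
Z = Σ gᵢe^(−Eᵢ/kT) = 5·e^(−0) + 6·e^(−0.542038) + 1·e^(−1.13376) + 1·e^(−2.68790) = 5.00000 + 3.48937 + 0.321821 + 0.0680236 = 8.87921.
⟨E⟩ = Σ EᵢPᵢ = 0.0431272 eV.
S/k_B = ln Z + ⟨E⟩/kT = ln(8.87921) + 0.0431272/0.157 = 2.18371 + 0.274696 = 2.458.

2.458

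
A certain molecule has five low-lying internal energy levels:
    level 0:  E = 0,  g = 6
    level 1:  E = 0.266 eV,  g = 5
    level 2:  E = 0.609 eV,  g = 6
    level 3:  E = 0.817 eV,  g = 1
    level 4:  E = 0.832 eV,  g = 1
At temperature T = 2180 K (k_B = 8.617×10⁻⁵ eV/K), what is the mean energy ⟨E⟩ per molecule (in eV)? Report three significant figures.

0.0650 eV

k_BT = 8.617×10⁻⁵ × 2180 K = 0.18785 eV.
Eᵢ/kT = 0, 1.4160, 3.2419, 4.3492, 4.4291.
Z = Σ gᵢe^(−Eᵢ/kT) = 6·e^(−0) + 5·e^(−1.4160) + 6·e^(−3.2419) + 1·e^(−4.3492) + 1·e^(−4.4291) = 6.0000 + 1.2134 + 0.23454 + 0.012917 + 0.011925 = 7.4728.
⟨E⟩ = Σ Eᵢ gᵢe^(−Eᵢ/kT) / Z = (0·6.0000 + 0.266·1.2134 + 0.609·0.23454 + 0.817·0.012917 + 0.832·0.011925) / 7.4728 = 0.0650 eV.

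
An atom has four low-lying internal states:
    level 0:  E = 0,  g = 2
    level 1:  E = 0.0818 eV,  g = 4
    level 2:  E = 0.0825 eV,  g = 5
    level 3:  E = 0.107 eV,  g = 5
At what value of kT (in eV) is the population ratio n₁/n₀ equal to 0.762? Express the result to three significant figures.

0.0848 eV

n₁/n₀ = (g₁/g₀) exp[−(E₁−E₀)/kT] = 0.762.
⇒ (E₁−E₀)/kT = ln((4/2)/0.762) = ln(2.6247) = 0.96497.
kT = 0.0818 eV / 0.96497 = 0.0848 eV.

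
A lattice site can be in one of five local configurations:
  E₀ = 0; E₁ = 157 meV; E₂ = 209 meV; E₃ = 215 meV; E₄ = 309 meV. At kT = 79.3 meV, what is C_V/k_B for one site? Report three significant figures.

1.11

Eᵢ/kT = 0, 1.9798, 2.6356, 2.7112, 3.8966.
Z = Σ e^(−Eᵢ/kT) = e^(−0) + e^(−1.9798) + e^(−2.6356) + e^(−2.7112) + e^(−3.8966) = 1.0000 + 0.13810 + 0.071676 + 0.066457 + 0.020311 = 1.2965.
⟨E⟩ = 44.139 meV, ⟨E²⟩ = 8905.7 meV².
C_V/k_B = (⟨E²⟩ − ⟨E⟩²)/(kT)² = (8905.7 − 1948.3)/6288.5 = 1.11.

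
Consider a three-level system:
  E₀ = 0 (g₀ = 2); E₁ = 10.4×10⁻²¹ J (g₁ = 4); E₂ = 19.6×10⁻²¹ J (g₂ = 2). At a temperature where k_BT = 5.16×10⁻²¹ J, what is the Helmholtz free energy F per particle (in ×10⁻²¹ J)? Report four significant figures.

Eᵢ/kT = 0, 2.01550, 3.79845.
Z = Σ gᵢe^(−Eᵢ/kT) = 2·e^(−0) + 4·e^(−2.01550) + 2·e^(−3.79845) = 2.00000 + 0.533015 + 0.0448109 = 2.57783.
F = −kT ln Z = −5.16 × ln(2.57783) = −5.16 × 0.946948 = -4.886 ×10⁻²¹ J.

-4.886 ×10⁻²¹ J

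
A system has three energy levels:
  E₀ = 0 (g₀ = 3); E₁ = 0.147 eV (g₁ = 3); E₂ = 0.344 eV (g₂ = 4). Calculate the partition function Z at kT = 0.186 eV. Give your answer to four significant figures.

Z = 4.990

Eᵢ/kT = 0, 0.790323, 1.84946.
Z = Σ gᵢe^(−Eᵢ/kT) = 3·e^(−0) + 3·e^(−0.790323) + 4·e^(−1.84946) = 3.00000 + 1.36109 + 0.629288 = 4.99038.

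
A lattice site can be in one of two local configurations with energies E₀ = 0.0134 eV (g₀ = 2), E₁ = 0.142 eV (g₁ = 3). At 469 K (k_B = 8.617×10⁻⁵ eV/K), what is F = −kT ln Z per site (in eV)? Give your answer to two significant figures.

-0.017 eV

k_BT = 8.617×10⁻⁵ × 469 K = 0.04041 eV.
Eᵢ/kT = 0.3316, 3.514.
Z = Σ gᵢe^(−Eᵢ/kT) = 2·e^(−0.3316) + 3·e^(−3.514) = 1.436 + 0.08933 = 1.525.
F = −kT ln Z = −0.04041 × ln(1.525) = −0.04041 × 0.4220 = -0.017 eV.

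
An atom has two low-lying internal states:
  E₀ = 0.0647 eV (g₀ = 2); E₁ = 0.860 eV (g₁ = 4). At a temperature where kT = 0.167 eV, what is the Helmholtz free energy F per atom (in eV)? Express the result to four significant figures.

-0.05389 eV

Eᵢ/kT = 0.387425, 5.14970.
Z = Σ gᵢe^(−Eᵢ/kT) = 2·e^(−0.387425) + 4·e^(−5.14970) = 1.35761 + 0.0232046 = 1.38081.
F = −kT ln Z = −0.167 × ln(1.38081) = −0.167 × 0.322670 = -0.05389 eV.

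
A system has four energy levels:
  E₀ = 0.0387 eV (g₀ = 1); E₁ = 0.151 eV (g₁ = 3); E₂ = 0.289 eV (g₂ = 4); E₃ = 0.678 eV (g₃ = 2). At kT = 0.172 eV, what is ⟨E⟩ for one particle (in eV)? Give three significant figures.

Eᵢ/kT = 0.22500, 0.87791, 1.6802, 3.9419.
Z = Σ gᵢe^(−Eᵢ/kT) = 1·e^(−0.22500) + 3·e^(−0.87791) + 4·e^(−1.6802) + 2·e^(−3.9419) = 0.79852 + 1.2470 + 0.74535 + 0.038823 = 2.8297.
⟨E⟩ = Σ Eᵢ gᵢe^(−Eᵢ/kT) / Z = (0.0387·0.79852 + 0.151·1.2470 + 0.289·0.74535 + 0.678·0.038823) / 2.8297 = 0.163 eV.

0.163 eV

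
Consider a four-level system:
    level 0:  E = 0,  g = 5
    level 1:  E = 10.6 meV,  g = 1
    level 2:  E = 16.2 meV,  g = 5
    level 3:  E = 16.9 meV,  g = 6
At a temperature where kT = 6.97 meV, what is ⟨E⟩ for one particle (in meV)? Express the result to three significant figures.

3.08 meV

Eᵢ/kT = 0, 1.5208, 2.3242, 2.4247.
Z = Σ gᵢe^(−Eᵢ/kT) = 5·e^(−0) + 1·e^(−1.5208) + 5·e^(−2.3242) + 6·e^(−2.4247) = 5.0000 + 0.21854 + 0.48931 + 0.53103 = 6.2389.
⟨E⟩ = Σ Eᵢ gᵢe^(−Eᵢ/kT) / Z = (0·5.0000 + 10.6·0.21854 + 16.2·0.48931 + 16.9·0.53103) / 6.2389 = 3.08 meV.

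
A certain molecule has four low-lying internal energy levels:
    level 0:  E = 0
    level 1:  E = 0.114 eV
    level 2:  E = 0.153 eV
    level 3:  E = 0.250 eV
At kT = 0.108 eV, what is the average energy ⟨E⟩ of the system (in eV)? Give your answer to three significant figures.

0.0601 eV

Eᵢ/kT = 0, 1.0556, 1.4167, 2.3148.
Z = Σ e^(−Eᵢ/kT) = e^(−0) + e^(−1.0556) + e^(−1.4167) + e^(−2.3148) = 1.0000 + 0.34798 + 0.24251 + 0.098786 = 1.6893.
⟨E⟩ = Σ Eᵢ e^(−Eᵢ/kT) / Z = (0·1.0000 + 0.114·0.34798 + 0.153·0.24251 + 0.250·0.098786) / 1.6893 = 0.0601 eV.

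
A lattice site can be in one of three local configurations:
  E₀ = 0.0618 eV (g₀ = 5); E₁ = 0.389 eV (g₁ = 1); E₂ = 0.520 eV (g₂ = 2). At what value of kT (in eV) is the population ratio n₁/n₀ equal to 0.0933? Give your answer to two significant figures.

0.43 eV

n₁/n₀ = (g₁/g₀) exp[−(E₁−E₀)/kT] = 0.0933.
⇒ (E₁−E₀)/kT = ln((1/5)/0.0933) = ln(2.144) = 0.7627.
kT = 0.3272 eV / 0.7627 = 0.43 eV.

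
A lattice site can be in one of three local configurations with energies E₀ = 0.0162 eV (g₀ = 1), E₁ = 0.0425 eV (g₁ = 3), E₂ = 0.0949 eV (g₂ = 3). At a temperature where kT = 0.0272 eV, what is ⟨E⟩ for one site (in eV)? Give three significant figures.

0.0349 eV

Eᵢ/kT = 0.59559, 1.5625, 3.4890.
Z = Σ gᵢe^(−Eᵢ/kT) = 1·e^(−0.59559) + 3·e^(−1.5625) + 3·e^(−3.4890) = 0.55124 + 0.62883 + 0.091594 = 1.2717.
⟨E⟩ = Σ Eᵢ gᵢe^(−Eᵢ/kT) / Z = (0.0162·0.55124 + 0.0425·0.62883 + 0.0949·0.091594) / 1.2717 = 0.0349 eV.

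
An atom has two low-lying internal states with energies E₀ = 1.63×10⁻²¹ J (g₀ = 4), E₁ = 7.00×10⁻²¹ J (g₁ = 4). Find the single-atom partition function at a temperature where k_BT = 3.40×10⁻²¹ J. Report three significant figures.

Eᵢ/kT = 0.47941, 2.0588.
Z = Σ gᵢe^(−Eᵢ/kT) = 4·e^(−0.47941) + 4·e^(−2.0588) = 2.4766 + 0.51043 = 2.9870.

Z = 2.99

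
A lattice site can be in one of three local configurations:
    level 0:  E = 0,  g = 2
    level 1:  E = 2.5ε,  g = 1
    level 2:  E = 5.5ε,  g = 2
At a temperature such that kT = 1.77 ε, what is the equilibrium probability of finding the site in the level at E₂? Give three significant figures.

0.0383

Eᵢ/kT = 0, 1.4124, 3.1073.
Z = Σ gᵢe^(−Eᵢ/kT) = 2·e^(−0) + 1·e^(−1.4124) + 2·e^(−3.1073) = 2.0000 + 0.24356 + 0.089443 = 2.3330.
P₂ = g₂ e^(−E₂/kT) / Z = 0.089443/2.3330 = 0.0383.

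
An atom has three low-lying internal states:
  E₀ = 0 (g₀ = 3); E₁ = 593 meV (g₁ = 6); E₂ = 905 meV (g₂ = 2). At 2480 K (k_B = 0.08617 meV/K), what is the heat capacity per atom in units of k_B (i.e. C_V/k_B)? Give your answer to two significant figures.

k_BT = 0.08617 × 2480 K = 213.7 meV.
Eᵢ/kT = 0, 2.775, 4.235.
Z = Σ gᵢe^(−Eᵢ/kT) = 3·e^(−0) + 6·e^(−2.775) + 2·e^(−4.235) = 3.000 + 0.3741 + 0.02896 = 3.403.
⟨E⟩ = 72.89 meV, ⟨E²⟩ = 45630 meV².
C_V/k_B = (⟨E²⟩ − ⟨E⟩²)/(kT)² = (45630 − 5313)/45670 = 0.88.

0.88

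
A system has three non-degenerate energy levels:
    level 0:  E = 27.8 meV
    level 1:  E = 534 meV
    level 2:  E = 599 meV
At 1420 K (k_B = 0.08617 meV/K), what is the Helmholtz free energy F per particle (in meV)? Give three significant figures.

24.7 meV

k_BT = 0.08617 × 1420 K = 122.36 meV.
Eᵢ/kT = 0.22720, 4.3642, 4.8954.
Z = Σ e^(−Eᵢ/kT) = e^(−0.22720) + e^(−4.3642) + e^(−4.8954) = 0.79676 + 0.012725 + 0.0074809 = 0.81697.
F = −kT ln Z = −122.36 × ln(0.81697) = −122.36 × -0.20215 = 24.7 meV.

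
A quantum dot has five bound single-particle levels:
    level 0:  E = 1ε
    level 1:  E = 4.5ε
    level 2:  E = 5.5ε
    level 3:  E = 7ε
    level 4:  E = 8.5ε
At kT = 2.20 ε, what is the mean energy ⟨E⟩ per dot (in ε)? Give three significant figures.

2.35 ε

Eᵢ/kT = 0.45455, 2.0455, 2.5000, 3.1818, 3.8636.
Z = Σ e^(−Eᵢ/kT) = e^(−0.45455) + e^(−2.0455) + e^(−2.5000) + e^(−3.1818) + e^(−3.8636) = 0.63473 + 0.12932 + 0.082085 + 0.041511 + 0.020992 = 0.90864.
⟨E⟩ = Σ Eᵢ e^(−Eᵢ/kT) / Z = (1·0.63473 + 4.5·0.12932 + 5.5·0.082085 + 7·0.041511 + 8.5·0.020992) / 0.90864 = 2.35 ε.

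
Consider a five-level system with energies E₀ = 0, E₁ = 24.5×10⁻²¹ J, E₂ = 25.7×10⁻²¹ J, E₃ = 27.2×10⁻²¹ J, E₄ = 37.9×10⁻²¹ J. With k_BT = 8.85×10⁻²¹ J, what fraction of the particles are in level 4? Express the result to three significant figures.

0.0117

Eᵢ/kT = 0, 2.7684, 2.9040, 3.0734, 4.2825.
Z = Σ e^(−Eᵢ/kT) = e^(−0) + e^(−2.7684) + e^(−2.9040) + e^(−3.0734) + e^(−4.2825) = 1.0000 + 0.062762 + 0.054804 + 0.046264 + 0.013808 = 1.1776.
P₄ = e^(−E₄/kT) / Z = 0.013808/1.1776 = 0.0117.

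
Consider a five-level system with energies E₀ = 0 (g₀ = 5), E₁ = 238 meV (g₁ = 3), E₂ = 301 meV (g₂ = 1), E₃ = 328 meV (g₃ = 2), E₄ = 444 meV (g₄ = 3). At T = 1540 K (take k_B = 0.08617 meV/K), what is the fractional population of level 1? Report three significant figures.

0.0849

k_BT = 0.08617 × 1540 K = 132.70 meV.
Eᵢ/kT = 0, 1.7935, 2.2683, 2.4717, 3.3459.
Z = Σ gᵢe^(−Eᵢ/kT) = 5·e^(−0) + 3·e^(−1.7935) + 1·e^(−2.2683) + 2·e^(−2.4717) + 3·e^(−3.3459) = 5.0000 + 0.49913 + 0.10349 + 0.16888 + 0.10569 = 5.8772.
P₁ = g₁ e^(−E₁/kT) / Z = 0.49913/5.8772 = 0.0849.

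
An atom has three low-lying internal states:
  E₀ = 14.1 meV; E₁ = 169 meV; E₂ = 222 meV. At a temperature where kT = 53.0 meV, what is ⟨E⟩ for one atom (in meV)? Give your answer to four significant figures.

Eᵢ/kT = 0.266038, 3.18868, 4.18868.
Z = Σ e^(−Eᵢ/kT) = e^(−0.266038) + e^(−3.18868) + e^(−4.18868) = 0.766410 + 0.0412263 + 0.0151663 = 0.822803.
⟨E⟩ = Σ Eᵢ e^(−Eᵢ/kT) / Z = (14.1·0.766410 + 169·0.0412263 + 222·0.0151663) / 0.822803 = 25.69 meV.

25.69 meV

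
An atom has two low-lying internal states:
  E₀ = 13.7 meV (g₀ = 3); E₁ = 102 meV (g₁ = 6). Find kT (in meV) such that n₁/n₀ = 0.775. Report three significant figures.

n₁/n₀ = (g₁/g₀) exp[−(E₁−E₀)/kT] = 0.775.
⇒ (E₁−E₀)/kT = ln((6/3)/0.775) = ln(2.5806) = 0.94802.
kT = 88.3 meV / 0.94802 = 93.1 meV.

93.1 meV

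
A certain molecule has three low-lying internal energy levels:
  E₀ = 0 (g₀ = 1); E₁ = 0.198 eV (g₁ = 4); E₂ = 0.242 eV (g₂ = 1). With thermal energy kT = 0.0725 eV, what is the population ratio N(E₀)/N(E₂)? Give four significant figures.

28.16

n₀/n₂ = (g₀/g₂) exp[−(E₀−E₂)/kT] = (1/1) × exp(−(-0.242 eV)/(0.0725 eV)) = (1/1) × exp(3.33793) = 28.16.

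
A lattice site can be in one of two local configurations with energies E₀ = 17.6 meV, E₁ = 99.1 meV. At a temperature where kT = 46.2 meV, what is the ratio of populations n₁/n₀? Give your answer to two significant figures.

0.17

n₁/n₀ = exp[−(E₁−E₀)/kT] = exp(−(81.5 meV)/(46.2 meV)) = exp(-1.764) = 0.17.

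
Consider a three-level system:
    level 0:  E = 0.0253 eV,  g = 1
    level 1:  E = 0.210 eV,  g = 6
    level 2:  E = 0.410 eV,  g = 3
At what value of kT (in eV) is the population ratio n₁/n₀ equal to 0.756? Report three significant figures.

n₁/n₀ = (g₁/g₀) exp[−(E₁−E₀)/kT] = 0.756.
⇒ (E₁−E₀)/kT = ln((6/1)/0.756) = ln(7.9365) = 2.0715.
kT = 0.1847 eV / 2.0715 = 0.0892 eV.

0.0892 eV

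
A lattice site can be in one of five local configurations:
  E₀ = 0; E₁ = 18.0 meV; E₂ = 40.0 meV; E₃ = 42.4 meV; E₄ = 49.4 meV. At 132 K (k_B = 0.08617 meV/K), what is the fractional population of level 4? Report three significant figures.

k_BT = 0.08617 × 132 K = 11.374 meV.
Eᵢ/kT = 0, 1.5826, 3.5168, 3.7278, 4.3432.
Z = Σ e^(−Eᵢ/kT) = e^(−0) + e^(−1.5826) + e^(−3.5168) + e^(−3.7278) + e^(−4.3432) = 1.0000 + 0.20544 + 0.029694 + 0.024046 + 0.012995 = 1.2722.
P₄ = e^(−E₄/kT) / Z = 0.012995/1.2722 = 0.0102.

0.0102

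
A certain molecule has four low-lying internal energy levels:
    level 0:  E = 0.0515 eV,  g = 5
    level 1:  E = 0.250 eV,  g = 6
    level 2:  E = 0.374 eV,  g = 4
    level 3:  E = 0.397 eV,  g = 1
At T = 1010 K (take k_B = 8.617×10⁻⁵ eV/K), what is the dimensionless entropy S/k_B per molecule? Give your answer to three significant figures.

k_BT = 8.617×10⁻⁵ × 1010 K = 0.087032 eV.
Eᵢ/kT = 0.59174, 2.8725, 4.2973, 4.5615.
Z = Σ gᵢe^(−Eᵢ/kT) = 5·e^(−0.59174) + 6·e^(−2.8725) + 4·e^(−4.2973) + 1·e^(−4.5615) = 2.7668 + 0.33934 + 0.054421 + 0.010446 = 3.1710.
⟨E⟩ = Σ EᵢPᵢ = 0.079415 eV.
S/k_B = ln Z + ⟨E⟩/kT = ln(3.1710) + 0.079415/0.087032 = 1.1540 + 0.91248 = 2.07.

2.07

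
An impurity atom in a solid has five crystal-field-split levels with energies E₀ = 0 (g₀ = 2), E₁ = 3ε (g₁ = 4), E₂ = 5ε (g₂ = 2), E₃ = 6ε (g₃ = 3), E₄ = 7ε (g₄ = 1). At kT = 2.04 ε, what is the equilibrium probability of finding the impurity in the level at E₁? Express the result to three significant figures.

Eᵢ/kT = 0, 1.4706, 2.4510, 2.9412, 3.4314.
Z = Σ gᵢe^(−Eᵢ/kT) = 2·e^(−0) + 4·e^(−1.4706) + 2·e^(−2.4510) + 3·e^(−2.9412) + 1·e^(−3.4314) = 2.0000 + 0.91915 + 0.17241 + 0.15841 + 0.032342 = 3.2823.
P₁ = g₁ e^(−E₁/kT) / Z = 0.91915/3.2823 = 0.280.

0.280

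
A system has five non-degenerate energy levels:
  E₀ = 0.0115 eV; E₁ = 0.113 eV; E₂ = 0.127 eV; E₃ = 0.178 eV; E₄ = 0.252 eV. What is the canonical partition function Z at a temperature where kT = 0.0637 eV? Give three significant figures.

Eᵢ/kT = 0.18053, 1.7739, 1.9937, 2.7943, 3.9560.
Z = Σ e^(−Eᵢ/kT) = e^(−0.18053) + e^(−1.7739) + e^(−1.9937) + e^(−2.7943) + e^(−3.9560) = 0.83483 + 0.16967 + 0.13619 + 0.061158 + 0.019140 = 1.2210.

Z = 1.22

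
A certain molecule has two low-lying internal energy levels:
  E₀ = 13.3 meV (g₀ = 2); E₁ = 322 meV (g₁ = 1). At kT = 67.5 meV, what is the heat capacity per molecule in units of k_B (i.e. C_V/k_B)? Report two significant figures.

0.11

Eᵢ/kT = 0.1970, 4.770.
Z = Σ gᵢe^(−Eᵢ/kT) = 2·e^(−0.1970) + 1·e^(−4.770) = 1.642 + 0.008480 = 1.650.
⟨E⟩ = 14.89 meV, ⟨E²⟩ = 708.9 meV².
C_V/k_B = (⟨E²⟩ − ⟨E⟩²)/(kT)² = (708.9 − 221.7)/4556 = 0.11.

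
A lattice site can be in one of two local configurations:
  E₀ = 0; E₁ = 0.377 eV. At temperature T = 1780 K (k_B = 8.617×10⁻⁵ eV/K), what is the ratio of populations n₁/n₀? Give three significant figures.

k_BT = 8.617×10⁻⁵ × 1780 K = 0.15338 eV.
n₁/n₀ = exp[−(E₁−E₀)/kT] = exp(−(0.377 eV)/(0.15338 eV)) = exp(-2.4579) = 0.0856.

0.0856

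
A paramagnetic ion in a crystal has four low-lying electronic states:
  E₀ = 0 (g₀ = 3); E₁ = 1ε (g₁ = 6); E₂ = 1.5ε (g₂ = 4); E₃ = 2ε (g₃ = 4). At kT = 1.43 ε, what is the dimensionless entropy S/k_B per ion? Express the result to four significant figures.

2.714

Eᵢ/kT = 0, 0.699301, 1.04895, 1.39860.
Z = Σ gᵢe^(−Eᵢ/kT) = 3·e^(−0) + 6·e^(−0.699301) + 4·e^(−1.04895) + 4·e^(−1.39860) = 3.00000 + 2.98160 + 1.40122 + 0.987770 = 8.37059.
⟨E⟩ = Σ EᵢPᵢ = 0.843306 ε.
S/k_B = ln Z + ⟨E⟩/kT = ln(8.37059) + 0.843306/1.43 = 2.12472 + 0.589724 = 2.714.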